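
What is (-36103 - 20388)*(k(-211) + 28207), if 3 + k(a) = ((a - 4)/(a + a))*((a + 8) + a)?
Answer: -333666294649/211 ≈ -1.5814e+9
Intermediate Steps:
k(a) = -3 + (-4 + a)*(8 + 2*a)/(2*a) (k(a) = -3 + ((a - 4)/(a + a))*((a + 8) + a) = -3 + ((-4 + a)/((2*a)))*((8 + a) + a) = -3 + ((-4 + a)*(1/(2*a)))*(8 + 2*a) = -3 + ((-4 + a)/(2*a))*(8 + 2*a) = -3 + (-4 + a)*(8 + 2*a)/(2*a))
(-36103 - 20388)*(k(-211) + 28207) = (-36103 - 20388)*((-3 - 211 - 16/(-211)) + 28207) = -56491*((-3 - 211 - 16*(-1/211)) + 28207) = -56491*((-3 - 211 + 16/211) + 28207) = -56491*(-45138/211 + 28207) = -56491*5906539/211 = -333666294649/211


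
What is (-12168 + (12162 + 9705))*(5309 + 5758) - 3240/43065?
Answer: 34241087703/319 ≈ 1.0734e+8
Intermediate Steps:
(-12168 + (12162 + 9705))*(5309 + 5758) - 3240/43065 = (-12168 + 21867)*11067 - 3240*1/43065 = 9699*11067 - 24/319 = 107338833 - 24/319 = 34241087703/319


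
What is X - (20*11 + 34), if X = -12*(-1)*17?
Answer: -50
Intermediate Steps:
X = 204 (X = 12*17 = 204)
X - (20*11 + 34) = 204 - (20*11 + 34) = 204 - (220 + 34) = 204 - 1*254 = 204 - 254 = -50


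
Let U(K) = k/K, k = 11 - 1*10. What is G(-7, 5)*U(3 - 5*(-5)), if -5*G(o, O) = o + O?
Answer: 1/70 ≈ 0.014286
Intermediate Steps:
G(o, O) = -O/5 - o/5 (G(o, O) = -(o + O)/5 = -(O + o)/5 = -O/5 - o/5)
k = 1 (k = 11 - 10 = 1)
U(K) = 1/K
G(-7, 5)*U(3 - 5*(-5)) = (-1/5*5 - 1/5*(-7))/(3 - 5*(-5)) = (-1 + 7/5)/(3 + 25) = (2/5)/28 = (2/5)*(1/28) = 1/70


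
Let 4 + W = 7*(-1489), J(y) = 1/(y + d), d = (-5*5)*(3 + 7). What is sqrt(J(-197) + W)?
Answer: I*sqrt(2083408890)/447 ≈ 102.11*I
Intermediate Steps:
d = -250 (d = -25*10 = -250)
J(y) = 1/(-250 + y) (J(y) = 1/(y - 250) = 1/(-250 + y))
W = -10427 (W = -4 + 7*(-1489) = -4 - 10423 = -10427)
sqrt(J(-197) + W) = sqrt(1/(-250 - 197) - 10427) = sqrt(1/(-447) - 10427) = sqrt(-1/447 - 10427) = sqrt(-4660870/447) = I*sqrt(2083408890)/447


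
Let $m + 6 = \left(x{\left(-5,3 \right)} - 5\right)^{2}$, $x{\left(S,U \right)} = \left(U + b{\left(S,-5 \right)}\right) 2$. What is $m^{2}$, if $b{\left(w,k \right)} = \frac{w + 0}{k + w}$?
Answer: $4$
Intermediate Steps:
$b{\left(w,k \right)} = \frac{w}{k + w}$
$x{\left(S,U \right)} = 2 U + \frac{2 S}{-5 + S}$ ($x{\left(S,U \right)} = \left(U + \frac{S}{-5 + S}\right) 2 = 2 U + \frac{2 S}{-5 + S}$)
$m = -2$ ($m = -6 + \left(\frac{2 \left(-5 + 3 \left(-5 - 5\right)\right)}{-5 - 5} - 5\right)^{2} = -6 + \left(\frac{2 \left(-5 + 3 \left(-10\right)\right)}{-10} - 5\right)^{2} = -6 + \left(2 \left(- \frac{1}{10}\right) \left(-5 - 30\right) - 5\right)^{2} = -6 + \left(2 \left(- \frac{1}{10}\right) \left(-35\right) - 5\right)^{2} = -6 + \left(7 - 5\right)^{2} = -6 + 2^{2} = -6 + 4 = -2$)
$m^{2} = \left(-2\right)^{2} = 4$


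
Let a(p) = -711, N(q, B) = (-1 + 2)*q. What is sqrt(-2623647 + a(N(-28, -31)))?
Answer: I*sqrt(2624358) ≈ 1620.0*I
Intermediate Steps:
N(q, B) = q (N(q, B) = 1*q = q)
sqrt(-2623647 + a(N(-28, -31))) = sqrt(-2623647 - 711) = sqrt(-2624358) = I*sqrt(2624358)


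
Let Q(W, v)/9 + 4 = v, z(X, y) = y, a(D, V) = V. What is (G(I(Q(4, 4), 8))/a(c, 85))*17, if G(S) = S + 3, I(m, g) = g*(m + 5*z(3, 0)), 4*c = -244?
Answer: 3/5 ≈ 0.60000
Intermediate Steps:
c = -61 (c = (1/4)*(-244) = -61)
Q(W, v) = -36 + 9*v
I(m, g) = g*m (I(m, g) = g*(m + 5*0) = g*(m + 0) = g*m)
G(S) = 3 + S
(G(I(Q(4, 4), 8))/a(c, 85))*17 = ((3 + 8*(-36 + 9*4))/85)*17 = ((3 + 8*(-36 + 36))*(1/85))*17 = ((3 + 8*0)*(1/85))*17 = ((3 + 0)*(1/85))*17 = (3*(1/85))*17 = (3/85)*17 = 3/5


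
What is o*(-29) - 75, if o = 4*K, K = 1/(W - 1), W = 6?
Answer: -491/5 ≈ -98.200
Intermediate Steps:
K = 1/5 (K = 1/(6 - 1) = 1/5 ≈ 0.20000)
o = 4/5 (o = 4*(1/5) = 4/5 ≈ 0.80000)
o*(-29) - 75 = (4/5)*(-29) - 75 = -116/5 - 75 = -491/5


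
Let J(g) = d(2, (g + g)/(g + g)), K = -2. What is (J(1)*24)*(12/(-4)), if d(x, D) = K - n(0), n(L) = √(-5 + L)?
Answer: 144 + 72*I*√5 ≈ 144.0 + 161.0*I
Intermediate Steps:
d(x, D) = -2 - I*√5 (d(x, D) = -2 - √(-5 + 0) = -2 - √(-5) = -2 - I*√5)
J(g) = -2 - I*√5
(J(1)*24)*(12/(-4)) = ((-2 - I*√5)*24)*(12/(-4)) = (-48 - 24*I*√5)*(12*(-¼)) = (-48 - 24*I*√5)*(-3) = 144 + 72*I*√5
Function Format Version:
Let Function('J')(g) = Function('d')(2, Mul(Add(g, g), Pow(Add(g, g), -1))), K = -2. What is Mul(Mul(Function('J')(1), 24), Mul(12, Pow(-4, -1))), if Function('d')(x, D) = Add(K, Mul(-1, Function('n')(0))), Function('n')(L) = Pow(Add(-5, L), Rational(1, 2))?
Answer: Add(144, Mul(72, I, Pow(5, Rational(1, 2)))) ≈ Add(144.00, Mul(161.00, I))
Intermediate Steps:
Function('d')(x, D) = Add(-2, Mul(-1, I, Pow(5, Rational(1, 2)))) (Function('d')(x, D) = Add(-2, Mul(-1, Pow(Add(-5, 0), Rational(1, 2)))) = Add(-2, Mul(-1, Pow(-5, Rational(1, 2)))) = Add(-2, Mul(-1, Mul(I, Pow(5, Rational(1, 2))))) = Add(-2, Mul(-1, I, Pow(5, Rational(1, 2)))))
Function('J')(g) = Add(-2, Mul(-1, I, Pow(5, Rational(1, 2))))
Mul(Mul(Function('J')(1), 24), Mul(12, Pow(-4, -1))) = Mul(Mul(Add(-2, Mul(-1, I, Pow(5, Rational(1, 2)))), 24), Mul(12, Pow(-4, -1))) = Mul(Add(-48, Mul(-24, I, Pow(5, Rational(1, 2)))), Mul(12, Rational(-1, 4))) = Mul(Add(-48, Mul(-24, I, Pow(5, Rational(1, 2)))), -3) = Add(144, Mul(72, I, Pow(5, Rational(1, 2))))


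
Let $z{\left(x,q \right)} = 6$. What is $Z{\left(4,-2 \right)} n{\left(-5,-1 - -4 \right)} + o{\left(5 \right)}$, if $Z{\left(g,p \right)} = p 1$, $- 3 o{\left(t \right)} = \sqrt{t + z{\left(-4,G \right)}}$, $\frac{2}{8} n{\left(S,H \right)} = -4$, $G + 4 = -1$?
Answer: $32 - \frac{\sqrt{11}}{3} \approx 30.894$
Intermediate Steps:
$G = -5$ ($G = -4 - 1 = -5$)
$n{\left(S,H \right)} = -16$ ($n{\left(S,H \right)} = 4 \left(-4\right) = -16$)
$o{\left(t \right)} = - \frac{\sqrt{6 + t}}{3}$ ($o{\left(t \right)} = - \frac{\sqrt{t + 6}}{3} = - \frac{\sqrt{6 + t}}{3}$)
$Z{\left(g,p \right)} = p$
$Z{\left(4,-2 \right)} n{\left(-5,-1 - -4 \right)} + o{\left(5 \right)} = \left(-2\right) \left(-16\right) - \frac{\sqrt{6 + 5}}{3} = 32 - \frac{\sqrt{11}}{3}$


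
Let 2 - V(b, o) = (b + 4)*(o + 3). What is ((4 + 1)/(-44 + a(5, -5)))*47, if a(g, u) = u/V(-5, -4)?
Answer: -235/49 ≈ -4.7959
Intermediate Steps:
V(b, o) = 2 - (3 + o)*(4 + b) (V(b, o) = 2 - (b + 4)*(o + 3) = 2 - (4 + b)*(3 + o) = 2 - (3 + o)*(4 + b))
a(g, u) = u (a(g, u) = u/(-10 - 4*(-4) - 3*(-5) - 1*(-5)*(-4)) = u/(-10 + 16 + 15 - 20) = u/1 = u*1 = u)
((4 + 1)/(-44 + a(5, -5)))*47 = ((4 + 1)/(-44 - 5))*47 = (5/(-49))*47 = (5*(-1/49))*47 = -5/49*47 = -235/49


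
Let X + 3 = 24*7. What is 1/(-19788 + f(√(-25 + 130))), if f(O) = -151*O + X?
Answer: -6541/127556008 + 151*√105/382668024 ≈ -4.7236e-5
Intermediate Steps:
X = 165 (X = -3 + 24*7 = -3 + 168 = 165)
f(O) = 165 - 151*O (f(O) = -151*O + 165 = 165 - 151*O)
1/(-19788 + f(√(-25 + 130))) = 1/(-19788 + (165 - 151*√(-25 + 130))) = 1/(-19788 + (165 - 151*√105)) = 1/(-19623 - 151*√105)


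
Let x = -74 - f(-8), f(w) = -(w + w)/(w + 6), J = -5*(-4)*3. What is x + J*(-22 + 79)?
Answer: 3354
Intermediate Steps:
J = 60 (J = 20*3 = 60)
f(w) = -2*w/(6 + w)
x = -66 (x = -74 - (-2)*(-8)/(6 - 8) = -74 - (-2)*(-8)/(-2) = -74 - (-2)*(-8)*(-1)/2 = -74 - 1*(-8) = -74 + 8 = -66)
x + J*(-22 + 79) = -66 + 60*(-22 + 79) = -66 + 60*57 = -66 + 3420 = 3354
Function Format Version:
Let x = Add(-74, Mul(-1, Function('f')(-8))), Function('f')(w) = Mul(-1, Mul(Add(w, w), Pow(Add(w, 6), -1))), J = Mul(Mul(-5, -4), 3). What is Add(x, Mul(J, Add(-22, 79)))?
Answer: 3354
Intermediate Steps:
J = 60 (J = Mul(20, 3) = 60)
Function('f')(w) = Mul(-2, w, Pow(Add(6, w), -1)) (Function('f')(w) = Mul(-1, Mul(Mul(2, w), Pow(Add(6, w), -1))) = Mul(-1, Mul(2, w, Pow(Add(6, w), -1))) = Mul(-2, w, Pow(Add(6, w), -1)))
x = -66 (x = Add(-74, Mul(-1, Mul(-2, -8, Pow(Add(6, -8), -1)))) = Add(-74, Mul(-1, Mul(-2, -8, Pow(-2, -1)))) = Add(-74, Mul(-1, Mul(-2, -8, Rational(-1, 2)))) = Add(-74, Mul(-1, -8)) = Add(-74, 8) = -66)
Add(x, Mul(J, Add(-22, 79))) = Add(-66, Mul(60, Add(-22, 79))) = Add(-66, Mul(60, 57)) = Add(-66, 3420) = 3354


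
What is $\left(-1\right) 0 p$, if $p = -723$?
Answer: $0$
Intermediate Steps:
$\left(-1\right) 0 p = \left(-1\right) 0 \left(-723\right) = 0 \left(-723\right) = 0$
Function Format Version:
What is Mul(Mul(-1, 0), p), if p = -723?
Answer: 0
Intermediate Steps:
Mul(Mul(-1, 0), p) = Mul(Mul(-1, 0), -723) = Mul(0, -723) = 0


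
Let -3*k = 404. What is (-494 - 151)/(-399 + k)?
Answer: 1935/1601 ≈ 1.2086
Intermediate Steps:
k = -404/3 (k = -1/3*404 = -404/3 ≈ -134.67)
(-494 - 151)/(-399 + k) = (-494 - 151)/(-399 - 404/3) = -645/(-1601/3) = -645*(-3/1601) = 1935/1601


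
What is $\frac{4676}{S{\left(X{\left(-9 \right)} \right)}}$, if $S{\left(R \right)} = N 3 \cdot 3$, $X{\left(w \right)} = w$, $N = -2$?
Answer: $- \frac{2338}{9} \approx -259.78$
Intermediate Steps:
$S{\left(R \right)} = -18$ ($S{\left(R \right)} = \left(-2\right) 3 \cdot 3 = \left(-6\right) 3 = -18$)
$\frac{4676}{S{\left(X{\left(-9 \right)} \right)}} = \frac{4676}{-18} = 4676 \left(- \frac{1}{18}\right) = - \frac{2338}{9}$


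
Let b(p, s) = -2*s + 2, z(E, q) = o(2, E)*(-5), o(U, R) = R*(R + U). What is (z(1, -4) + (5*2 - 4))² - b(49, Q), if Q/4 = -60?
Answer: -401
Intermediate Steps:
Q = -240 (Q = 4*(-60) = -240)
z(E, q) = -5*E*(2 + E) (z(E, q) = (E*(E + 2))*(-5) = (E*(2 + E))*(-5) = -5*E*(2 + E))
b(p, s) = 2 - 2*s
(z(1, -4) + (5*2 - 4))² - b(49, Q) = (-5*1*(2 + 1) + (5*2 - 4))² - (2 - 2*(-240)) = (-5*1*3 + (10 - 4))² - (2 + 480) = (-15 + 6)² - 1*482 = (-9)² - 482 = 81 - 482 = -401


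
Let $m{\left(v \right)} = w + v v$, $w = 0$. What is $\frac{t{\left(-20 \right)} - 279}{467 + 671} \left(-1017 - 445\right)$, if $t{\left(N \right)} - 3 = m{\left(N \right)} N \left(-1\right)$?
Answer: $- \frac{5646244}{569} \approx -9923.1$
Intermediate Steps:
$m{\left(v \right)} = v^{2}$ ($m{\left(v \right)} = 0 + v v = 0 + v^{2} = v^{2}$)
$t{\left(N \right)} = 3 - N^{3}$ ($t{\left(N \right)} = 3 + N^{2} N \left(-1\right) = 3 + N^{3} \left(-1\right) = 3 - N^{3}$)
$\frac{t{\left(-20 \right)} - 279}{467 + 671} \left(-1017 - 445\right) = \frac{\left(3 - \left(-20\right)^{3}\right) - 279}{467 + 671} \left(-1017 - 445\right) = \frac{\left(3 - -8000\right) - 279}{1138} \left(-1462\right) = \left(\left(3 + 8000\right) - 279\right) \frac{1}{1138} \left(-1462\right) = \left(8003 - 279\right) \frac{1}{1138} \left(-1462\right) = 7724 \cdot \frac{1}{1138} \left(-1462\right) = \frac{3862}{569} \left(-1462\right) = - \frac{5646244}{569}$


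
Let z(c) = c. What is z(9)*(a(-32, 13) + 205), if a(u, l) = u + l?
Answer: 1674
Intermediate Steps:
a(u, l) = l + u
z(9)*(a(-32, 13) + 205) = 9*((13 - 32) + 205) = 9*(-19 + 205) = 9*186 = 1674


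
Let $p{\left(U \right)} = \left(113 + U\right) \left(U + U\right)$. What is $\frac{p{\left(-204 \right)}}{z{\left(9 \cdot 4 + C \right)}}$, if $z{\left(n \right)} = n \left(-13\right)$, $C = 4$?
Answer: $- \frac{357}{5} \approx -71.4$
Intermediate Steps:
$p{\left(U \right)} = 2 U \left(113 + U\right)$ ($p{\left(U \right)} = \left(113 + U\right) 2 U = 2 U \left(113 + U\right)$)
$z{\left(n \right)} = - 13 n$
$\frac{p{\left(-204 \right)}}{z{\left(9 \cdot 4 + C \right)}} = \frac{2 \left(-204\right) \left(113 - 204\right)}{\left(-13\right) \left(9 \cdot 4 + 4\right)} = \frac{2 \left(-204\right) \left(-91\right)}{\left(-13\right) \left(36 + 4\right)} = \frac{37128}{\left(-13\right) 40} = \frac{37128}{-520} = 37128 \left(- \frac{1}{520}\right) = - \frac{357}{5}$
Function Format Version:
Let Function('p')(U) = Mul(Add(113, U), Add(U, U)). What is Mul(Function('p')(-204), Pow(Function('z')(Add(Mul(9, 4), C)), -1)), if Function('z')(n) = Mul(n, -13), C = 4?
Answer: Rational(-357, 5) ≈ -71.400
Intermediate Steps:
Function('p')(U) = Mul(2, U, Add(113, U)) (Function('p')(U) = Mul(Add(113, U), Mul(2, U)) = Mul(2, U, Add(113, U)))
Function('z')(n) = Mul(-13, n)
Mul(Function('p')(-204), Pow(Function('z')(Add(Mul(9, 4), C)), -1)) = Mul(Mul(2, -204, Add(113, -204)), Pow(Mul(-13, Add(Mul(9, 4), 4)), -1)) = Mul(Mul(2, -204, -91), Pow(Mul(-13, Add(36, 4)), -1)) = Mul(37128, Pow(Mul(-13, 40), -1)) = Mul(37128, Pow(-520, -1)) = Mul(37128, Rational(-1, 520)) = Rational(-357, 5)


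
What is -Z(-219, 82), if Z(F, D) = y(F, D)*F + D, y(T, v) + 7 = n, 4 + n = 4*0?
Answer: -2491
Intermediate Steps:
n = -4 (n = -4 + 4*0 = -4 + 0 = -4)
y(T, v) = -11 (y(T, v) = -7 - 4 = -11)
Z(F, D) = D - 11*F (Z(F, D) = -11*F + D = D - 11*F)
-Z(-219, 82) = -(82 - 11*(-219)) = -(82 + 2409) = -1*2491 = -2491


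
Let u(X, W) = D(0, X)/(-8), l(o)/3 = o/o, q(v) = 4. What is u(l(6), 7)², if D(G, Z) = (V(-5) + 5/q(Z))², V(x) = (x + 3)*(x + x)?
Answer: 52200625/16384 ≈ 3186.1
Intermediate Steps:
l(o) = 3 (l(o) = 3*(o/o) = 3*1 = 3)
V(x) = 2*x*(3 + x) (V(x) = (3 + x)*(2*x) = 2*x*(3 + x))
D(G, Z) = 7225/16 (D(G, Z) = (2*(-5)*(3 - 5) + 5/4)² = (2*(-5)*(-2) + 5*(¼))² = (20 + 5/4)² = (85/4)² = 7225/16)
u(X, W) = -7225/128 (u(X, W) = (7225/16)/(-8) = (7225/16)*(-⅛) = -7225/128)
u(l(6), 7)² = (-7225/128)² = 52200625/16384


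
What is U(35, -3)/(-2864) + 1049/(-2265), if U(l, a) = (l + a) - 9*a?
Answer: -3137971/6486960 ≈ -0.48374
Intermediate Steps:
U(l, a) = l - 8*a (U(l, a) = (a + l) - 9*a = l - 8*a)
U(35, -3)/(-2864) + 1049/(-2265) = (35 - 8*(-3))/(-2864) + 1049/(-2265) = (35 + 24)*(-1/2864) + 1049*(-1/2265) = 59*(-1/2864) - 1049/2265 = -59/2864 - 1049/2265 = -3137971/6486960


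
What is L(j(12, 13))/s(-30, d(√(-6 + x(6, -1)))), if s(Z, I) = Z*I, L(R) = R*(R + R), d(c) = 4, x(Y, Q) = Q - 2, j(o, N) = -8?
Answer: -16/15 ≈ -1.0667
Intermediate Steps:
x(Y, Q) = -2 + Q
L(R) = 2*R² (L(R) = R*(2*R) = 2*R²)
s(Z, I) = I*Z
L(j(12, 13))/s(-30, d(√(-6 + x(6, -1)))) = (2*(-8)²)/((4*(-30))) = (2*64)/(-120) = 128*(-1/120) = -16/15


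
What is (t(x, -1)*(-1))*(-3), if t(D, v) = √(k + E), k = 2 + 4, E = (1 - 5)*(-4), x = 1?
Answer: 3*√22 ≈ 14.071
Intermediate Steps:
E = 16 (E = -4*(-4) = 16)
k = 6
t(D, v) = √22 (t(D, v) = √(6 + 16) = √22)
(t(x, -1)*(-1))*(-3) = (√22*(-1))*(-3) = -√22*(-3) = 3*√22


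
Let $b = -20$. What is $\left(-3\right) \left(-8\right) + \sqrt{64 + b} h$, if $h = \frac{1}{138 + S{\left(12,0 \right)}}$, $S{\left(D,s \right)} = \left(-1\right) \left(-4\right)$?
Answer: $24 + \frac{\sqrt{11}}{71} \approx 24.047$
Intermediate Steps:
$S{\left(D,s \right)} = 4$
$h = \frac{1}{142}$ ($h = \frac{1}{138 + 4} = \frac{1}{142} \approx 0.0070423$)
$\left(-3\right) \left(-8\right) + \sqrt{64 + b} h = \left(-3\right) \left(-8\right) + \sqrt{64 - 20} \cdot \frac{1}{142} = 24 + \sqrt{44} \cdot \frac{1}{142} = 24 + 2 \sqrt{11} \cdot \frac{1}{142} = 24 + \frac{\sqrt{11}}{71}$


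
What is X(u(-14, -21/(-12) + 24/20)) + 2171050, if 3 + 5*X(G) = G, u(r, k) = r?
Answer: 10855233/5 ≈ 2.1710e+6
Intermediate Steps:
X(G) = -3/5 + G/5
X(u(-14, -21/(-12) + 24/20)) + 2171050 = (-3/5 + (1/5)*(-14)) + 2171050 = (-3/5 - 14/5) + 2171050 = -17/5 + 2171050 = 10855233/5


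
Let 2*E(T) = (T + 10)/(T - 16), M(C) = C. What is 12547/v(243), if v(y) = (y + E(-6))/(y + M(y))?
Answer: 33538131/1336 ≈ 25103.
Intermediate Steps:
E(T) = (10 + T)/(2*(-16 + T)) (E(T) = ((T + 10)/(T - 16))/2 = ((10 + T)/(-16 + T))/2 = (10 + T)/(2*(-16 + T)))
v(y) = (-1/11 + y)/(2*y) (v(y) = (y + (10 - 6)/(2*(-16 - 6)))/(y + y) = (y + (½)*4/(-22))/((2*y)) = (y + (½)*(-1/22)*4)*(1/(2*y)) = (y - 1/11)*(1/(2*y)) = (-1/11 + y)*(1/(2*y)) = (-1/11 + y)/(2*y))
12547/v(243) = 12547/(((1/22)*(-1 + 11*243)/243)) = 12547/(((1/22)*(1/243)*(-1 + 2673))) = 12547/(((1/22)*(1/243)*2672)) = 12547/(1336/2673) = 12547*(2673/1336) = 33538131/1336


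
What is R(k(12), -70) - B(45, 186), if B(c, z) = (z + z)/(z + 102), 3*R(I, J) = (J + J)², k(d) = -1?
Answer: 156769/24 ≈ 6532.0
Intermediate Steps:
R(I, J) = 4*J²/3 (R(I, J) = (J + J)²/3 = (2*J)²/3 = (4*J²)/3 = 4*J²/3)
B(c, z) = 2*z/(102 + z) (B(c, z) = (2*z)/(102 + z) = 2*z/(102 + z))
R(k(12), -70) - B(45, 186) = (4/3)*(-70)² - 2*186/(102 + 186) = (4/3)*4900 - 2*186/288 = 19600/3 - 2*186/288 = 19600/3 - 1*31/24 = 19600/3 - 31/24 = 156769/24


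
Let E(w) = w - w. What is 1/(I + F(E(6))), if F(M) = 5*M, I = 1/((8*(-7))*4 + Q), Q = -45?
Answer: -269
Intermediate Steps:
E(w) = 0
I = -1/269 (I = 1/((8*(-7))*4 - 45) = 1/(-56*4 - 45) = 1/(-224 - 45) = 1/(-269) = -1/269 ≈ -0.0037175)
1/(I + F(E(6))) = 1/(-1/269 + 5*0) = 1/(-1/269 + 0) = 1/(-1/269) = -269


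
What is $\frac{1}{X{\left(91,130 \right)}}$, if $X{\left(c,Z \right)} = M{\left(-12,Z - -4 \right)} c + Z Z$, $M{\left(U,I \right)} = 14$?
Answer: $\frac{1}{18174} \approx 5.5024 \cdot 10^{-5}$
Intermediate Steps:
$X{\left(c,Z \right)} = Z^{2} + 14 c$ ($X{\left(c,Z \right)} = 14 c + Z Z = 14 c + Z^{2} = Z^{2} + 14 c$)
$\frac{1}{X{\left(91,130 \right)}} = \frac{1}{130^{2} + 14 \cdot 91} = \frac{1}{16900 + 1274} = \frac{1}{18174}$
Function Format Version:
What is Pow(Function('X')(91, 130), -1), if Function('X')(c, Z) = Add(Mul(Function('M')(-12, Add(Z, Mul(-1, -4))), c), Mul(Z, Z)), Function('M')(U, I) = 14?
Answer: Rational(1, 18174) ≈ 5.5024e-5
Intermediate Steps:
Function('X')(c, Z) = Add(Pow(Z, 2), Mul(14, c)) (Function('X')(c, Z) = Add(Mul(14, c), Mul(Z, Z)) = Add(Mul(14, c), Pow(Z, 2)) = Add(Pow(Z, 2), Mul(14, c)))
Pow(Function('X')(91, 130), -1) = Pow(Add(Pow(130, 2), Mul(14, 91)), -1) = Pow(Add(16900, 1274), -1) = Pow(18174, -1) = Rational(1, 18174)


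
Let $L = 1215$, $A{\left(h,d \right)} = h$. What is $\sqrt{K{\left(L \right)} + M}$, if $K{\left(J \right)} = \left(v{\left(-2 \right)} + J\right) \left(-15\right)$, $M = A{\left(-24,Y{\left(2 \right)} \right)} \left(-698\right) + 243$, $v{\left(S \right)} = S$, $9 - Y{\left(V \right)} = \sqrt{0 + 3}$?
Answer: $20 i \sqrt{3} \approx 34.641 i$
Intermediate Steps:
$Y{\left(V \right)} = 9 - \sqrt{3}$ ($Y{\left(V \right)} = 9 - \sqrt{0 + 3} = 9 - \sqrt{3}$)
$M = 16995$ ($M = \left(-24\right) \left(-698\right) + 243 = 16752 + 243 = 16995$)
$K{\left(J \right)} = 30 - 15 J$ ($K{\left(J \right)} = \left(-2 + J\right) \left(-15\right) = 30 - 15 J$)
$\sqrt{K{\left(L \right)} + M} = \sqrt{\left(30 - 18225\right) + 16995} = \sqrt{-18195 + 16995} = \sqrt{-1200} = 20 i \sqrt{3}$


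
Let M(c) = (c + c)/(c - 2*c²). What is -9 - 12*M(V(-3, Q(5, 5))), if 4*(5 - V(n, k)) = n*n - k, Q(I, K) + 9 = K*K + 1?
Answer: -93/13 ≈ -7.1538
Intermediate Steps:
Q(I, K) = -8 + K² (Q(I, K) = -9 + (K*K + 1) = -9 + (K² + 1) = -9 + (1 + K²) = -8 + K²)
V(n, k) = 5 - n²/4 + k/4 (V(n, k) = 5 - (n*n - k)/4 = 5 - (n² - k)/4 = 5 + (-n²/4 + k/4) = 5 - n²/4 + k/4)
M(c) = 2*c/(c - 2*c²) (M(c) = (2*c)/(c - 2*c²) = 2*c/(c - 2*c²))
-9 - 12*M(V(-3, Q(5, 5))) = -9 - (-24)/(-1 + 2*(5 - ¼*(-3)² + (-8 + 5²)/4)) = -9 - (-24)/(-1 + 2*(5 - ¼*9 + (-8 + 25)/4)) = -9 - (-24)/(-1 + 2*(5 - 9/4 + (¼)*17)) = -9 - (-24)/(-1 + 2*(5 - 9/4 + 17/4)) = -9 - (-24)/(-1 + 2*7) = -9 - (-24)/(-1 + 14) = -9 - (-24)/13 = -9 - 12*(-2/13) = -9 + 24/13 = -93/13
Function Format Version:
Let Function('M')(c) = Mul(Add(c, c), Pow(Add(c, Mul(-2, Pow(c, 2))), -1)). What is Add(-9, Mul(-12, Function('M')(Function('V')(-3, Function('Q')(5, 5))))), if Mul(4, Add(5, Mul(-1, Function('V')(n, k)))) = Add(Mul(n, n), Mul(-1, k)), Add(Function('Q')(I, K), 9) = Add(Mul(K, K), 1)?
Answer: Rational(-93, 13) ≈ -7.1538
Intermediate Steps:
Function('Q')(I, K) = Add(-8, Pow(K, 2)) (Function('Q')(I, K) = Add(-9, Add(Mul(K, K), 1)) = Add(-9, Add(Pow(K, 2), 1)) = Add(-9, Add(1, Pow(K, 2))) = Add(-8, Pow(K, 2)))
Function('V')(n, k) = Add(5, Mul(Rational(-1, 4), Pow(n, 2)), Mul(Rational(1, 4), k)) (Function('V')(n, k) = Add(5, Mul(Rational(-1, 4), Add(Mul(n, n), Mul(-1, k)))) = Add(5, Mul(Rational(-1, 4), Add(Pow(n, 2), Mul(-1, k)))) = Add(5, Add(Mul(Rational(-1, 4), Pow(n, 2)), Mul(Rational(1, 4), k))) = Add(5, Mul(Rational(-1, 4), Pow(n, 2)), Mul(Rational(1, 4), k)))
Function('M')(c) = Mul(2, c, Pow(Add(c, Mul(-2, Pow(c, 2))), -1)) (Function('M')(c) = Mul(Mul(2, c), Pow(Add(c, Mul(-2, Pow(c, 2))), -1)) = Mul(2, c, Pow(Add(c, Mul(-2, Pow(c, 2))), -1)))
Add(-9, Mul(-12, Function('M')(Function('V')(-3, Function('Q')(5, 5))))) = Add(-9, Mul(-12, Mul(-2, Pow(Add(-1, Mul(2, Add(5, Mul(Rational(-1, 4), Pow(-3, 2)), Mul(Rational(1, 4), Add(-8, Pow(5, 2)))))), -1)))) = Add(-9, Mul(-12, Mul(-2, Pow(Add(-1, Mul(2, Add(5, Mul(Rational(-1, 4), 9), Mul(Rational(1, 4), Add(-8, 25))))), -1)))) = Add(-9, Mul(-12, Mul(-2, Pow(Add(-1, Mul(2, Add(5, Rational(-9, 4), Mul(Rational(1, 4), 17)))), -1)))) = Add(-9, Mul(-12, Mul(-2, Pow(Add(-1, Mul(2, Add(5, Rational(-9, 4), Rational(17, 4)))), -1)))) = Add(-9, Mul(-12, Mul(-2, Pow(Add(-1, Mul(2, 7)), -1)))) = Add(-9, Mul(-12, Mul(-2, Pow(Add(-1, 14), -1)))) = Add(-9, Mul(-12, Mul(-2, Pow(13, -1)))) = Add(-9, Mul(-12, Mul(-2, Rational(1, 13)))) = Add(-9, Mul(-12, Rational(-2, 13))) = Add(-9, Rational(24, 13)) = Rational(-93, 13)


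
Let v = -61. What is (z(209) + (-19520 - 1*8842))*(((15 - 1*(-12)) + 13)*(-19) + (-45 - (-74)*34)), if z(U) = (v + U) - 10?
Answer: -48291264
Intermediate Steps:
z(U) = -71 + U (z(U) = (-61 + U) - 10 = -71 + U)
(z(209) + (-19520 - 1*8842))*(((15 - 1*(-12)) + 13)*(-19) + (-45 - (-74)*34)) = ((-71 + 209) + (-19520 - 1*8842))*(((15 - 1*(-12)) + 13)*(-19) + (-45 - (-74)*34)) = (138 + (-19520 - 8842))*(((15 + 12) + 13)*(-19) + (-45 - 74*(-34))) = (138 - 28362)*((27 + 13)*(-19) + (-45 + 2516)) = -28224*(40*(-19) + 2471) = -28224*(-760 + 2471) = -28224*1711 = -48291264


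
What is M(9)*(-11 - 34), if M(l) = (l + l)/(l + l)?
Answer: -45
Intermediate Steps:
M(l) = 1 (M(l) = (2*l)/((2*l)) = (2*l)*(1/(2*l)) = 1)
M(9)*(-11 - 34) = 1*(-11 - 34) = 1*(-45) = -45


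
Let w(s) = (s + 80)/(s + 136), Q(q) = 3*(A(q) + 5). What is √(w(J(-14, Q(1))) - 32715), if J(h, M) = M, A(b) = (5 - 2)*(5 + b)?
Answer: I*√1374817330/205 ≈ 180.87*I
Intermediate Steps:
A(b) = 15 + 3*b (A(b) = 3*(5 + b) = 15 + 3*b)
Q(q) = 60 + 9*q (Q(q) = 3*((15 + 3*q) + 5) = 3*(20 + 3*q) = 60 + 9*q)
w(s) = (80 + s)/(136 + s)
√(w(J(-14, Q(1))) - 32715) = √((80 + (60 + 9*1))/(136 + (60 + 9*1)) - 32715) = √((80 + (60 + 9))/(136 + (60 + 9)) - 32715) = √((80 + 69)/(136 + 69) - 32715) = √(149/205 - 32715) = √(-6706426/205) = I*√1374817330/205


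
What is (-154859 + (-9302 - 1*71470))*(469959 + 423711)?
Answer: -210576355770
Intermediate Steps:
(-154859 + (-9302 - 1*71470))*(469959 + 423711) = (-154859 + (-9302 - 71470))*893670 = (-154859 - 80772)*893670 = -235631*893670 = -210576355770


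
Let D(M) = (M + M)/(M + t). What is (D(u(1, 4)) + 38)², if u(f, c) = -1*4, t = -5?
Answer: 122500/81 ≈ 1512.3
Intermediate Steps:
u(f, c) = -4
D(M) = 2*M/(-5 + M) (D(M) = (M + M)/(M - 5) = (2*M)/(-5 + M) = 2*M/(-5 + M))
(D(u(1, 4)) + 38)² = (2*(-4)/(-5 - 4) + 38)² = (2*(-4)/(-9) + 38)² = (2*(-4)*(-⅑) + 38)² = (8/9 + 38)² = (350/9)² = 122500/81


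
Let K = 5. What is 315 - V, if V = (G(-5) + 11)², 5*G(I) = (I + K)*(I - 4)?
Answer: 194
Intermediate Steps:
G(I) = (-4 + I)*(5 + I)/5 (G(I) = ((I + 5)*(I - 4))/5 = ((5 + I)*(-4 + I))/5 = ((-4 + I)*(5 + I))/5 = (-4 + I)*(5 + I)/5)
V = 121 (V = ((-4 + (⅕)*(-5) + (⅕)*(-5)²) + 11)² = ((-4 - 1 + (⅕)*25) + 11)² = ((-4 - 1 + 5) + 11)² = (0 + 11)² = 11² = 121)
315 - V = 315 - 1*121 = 315 - 121 = 194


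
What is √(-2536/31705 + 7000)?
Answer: 4*√439773048195/31705 ≈ 83.666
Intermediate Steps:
√(-2536/31705 + 7000) = √(221932464/31705) = 4*√439773048195/31705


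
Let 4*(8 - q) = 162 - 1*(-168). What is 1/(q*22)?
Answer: -1/1639 ≈ -0.00061013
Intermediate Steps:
q = -149/2 (q = 8 - (162 - 1*(-168))/4 = 8 - (162 + 168)/4 = 8 - ¼*330 = 8 - 165/2 = -149/2 ≈ -74.500)
1/(q*22) = 1/(-149/2*22) = 1/(-1639) = -1/1639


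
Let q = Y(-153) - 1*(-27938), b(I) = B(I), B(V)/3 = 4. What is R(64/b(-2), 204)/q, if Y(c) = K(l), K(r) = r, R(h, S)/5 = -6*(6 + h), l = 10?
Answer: -5/411 ≈ -0.012165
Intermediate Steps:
B(V) = 12 (B(V) = 3*4 = 12)
b(I) = 12
R(h, S) = -180 - 30*h (R(h, S) = 5*(-6*(6 + h)) = 5*(-36 - 6*h) = -180 - 30*h)
Y(c) = 10
q = 27948 (q = 10 - 1*(-27938) = 10 + 27938 = 27948)
R(64/b(-2), 204)/q = (-180 - 1920/12)/27948 = (-180 - 1920/12)*(1/27948) = (-180 - 30*16/3)*(1/27948) = (-180 - 160)*(1/27948) = -340*1/27948 = -5/411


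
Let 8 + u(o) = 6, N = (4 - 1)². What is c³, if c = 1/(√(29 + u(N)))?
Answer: √3/243 ≈ 0.0071278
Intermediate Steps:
N = 9 (N = 3² = 9)
u(o) = -2 (u(o) = -8 + 6 = -2)
c = √3/9 (c = 1/(√(29 - 2)) = 1/(√27) = 1/(3*√3) = √3/9 ≈ 0.19245)
c³ = (√3/9)³ = √3/243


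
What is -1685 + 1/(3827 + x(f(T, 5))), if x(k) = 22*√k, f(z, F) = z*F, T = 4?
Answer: -24662075738/14636249 - 44*√5/14636249 ≈ -1685.0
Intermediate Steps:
f(z, F) = F*z
-1685 + 1/(3827 + x(f(T, 5))) = -1685 + 1/(3827 + 22*√(5*4)) = -1685 + 1/(3827 + 22*√20) = -1685 + 1/(3827 + 22*(2*√5)) = -1685 + 1/(3827 + 44*√5)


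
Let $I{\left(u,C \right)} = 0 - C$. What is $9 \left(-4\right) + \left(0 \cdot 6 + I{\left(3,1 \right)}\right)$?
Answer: $-37$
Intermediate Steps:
$I{\left(u,C \right)} = - C$
$9 \left(-4\right) + \left(0 \cdot 6 + I{\left(3,1 \right)}\right) = 9 \left(-4\right) + \left(0 \cdot 6 - 1\right) = -36 + \left(0 - 1\right) = -36 - 1 = -37$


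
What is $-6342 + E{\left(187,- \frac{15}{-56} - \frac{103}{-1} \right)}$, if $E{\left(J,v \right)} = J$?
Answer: $-6155$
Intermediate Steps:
$-6342 + E{\left(187,- \frac{15}{-56} - \frac{103}{-1} \right)} = -6342 + 187 = -6155$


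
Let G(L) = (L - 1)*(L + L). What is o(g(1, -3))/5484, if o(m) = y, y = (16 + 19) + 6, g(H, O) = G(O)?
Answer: 41/5484 ≈ 0.0074763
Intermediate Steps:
G(L) = 2*L*(-1 + L) (G(L) = (-1 + L)*(2*L) = 2*L*(-1 + L))
g(H, O) = 2*O*(-1 + O)
y = 41 (y = 35 + 6 = 41)
o(m) = 41
o(g(1, -3))/5484 = 41/5484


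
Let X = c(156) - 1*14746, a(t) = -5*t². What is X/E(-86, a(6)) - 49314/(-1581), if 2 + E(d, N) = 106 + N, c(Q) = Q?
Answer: 4469109/20026 ≈ 223.17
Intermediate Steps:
X = -14590 (X = 156 - 1*14746 = 156 - 14746 = -14590)
E(d, N) = 104 + N (E(d, N) = -2 + (106 + N) = 104 + N)
X/E(-86, a(6)) - 49314/(-1581) = -14590/(104 - 5*6²) - 49314/(-1581) = -14590/(104 - 5*36) - 49314*(-1/1581) = -14590/(104 - 180) + 16438/527 = -14590/(-76) + 16438/527 = -14590*(-1/76) + 16438/527 = 7295/38 + 16438/527 = 4469109/20026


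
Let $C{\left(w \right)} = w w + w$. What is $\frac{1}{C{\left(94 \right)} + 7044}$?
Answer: $\frac{1}{15974} \approx 6.2602 \cdot 10^{-5}$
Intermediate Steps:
$C{\left(w \right)} = w + w^{2}$ ($C{\left(w \right)} = w^{2} + w = w + w^{2}$)
$\frac{1}{C{\left(94 \right)} + 7044} = \frac{1}{94 \left(1 + 94\right) + 7044} = \frac{1}{94 \cdot 95 + 7044} = \frac{1}{8930 + 7044} = \frac{1}{15974}$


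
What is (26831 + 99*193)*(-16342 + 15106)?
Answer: -56779368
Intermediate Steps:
(26831 + 99*193)*(-16342 + 15106) = (26831 + 19107)*(-1236) = 45938*(-1236) = -56779368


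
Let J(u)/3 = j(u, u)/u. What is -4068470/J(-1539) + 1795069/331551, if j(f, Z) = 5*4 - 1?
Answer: 36420444813259/331551 ≈ 1.0985e+8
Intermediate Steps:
j(f, Z) = 19 (j(f, Z) = 20 - 1 = 19)
J(u) = 57/u (J(u) = 3*(19/u) = 57/u)
-4068470/J(-1539) + 1795069/331551 = -4068470/(57/(-1539)) + 1795069/331551 = -4068470/(57*(-1/1539)) + 1795069*(1/331551) = -4068470/(-1/27) + 1795069/331551 = -4068470*(-27) + 1795069/331551 = 109848690 + 1795069/331551 = 36420444813259/331551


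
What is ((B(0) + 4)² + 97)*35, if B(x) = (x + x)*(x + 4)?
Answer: 3955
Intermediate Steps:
B(x) = 2*x*(4 + x) (B(x) = (2*x)*(4 + x) = 2*x*(4 + x))
((B(0) + 4)² + 97)*35 = ((2*0*(4 + 0) + 4)² + 97)*35 = ((2*0*4 + 4)² + 97)*35 = ((0 + 4)² + 97)*35 = (4² + 97)*35 = (16 + 97)*35 = 113*35 = 3955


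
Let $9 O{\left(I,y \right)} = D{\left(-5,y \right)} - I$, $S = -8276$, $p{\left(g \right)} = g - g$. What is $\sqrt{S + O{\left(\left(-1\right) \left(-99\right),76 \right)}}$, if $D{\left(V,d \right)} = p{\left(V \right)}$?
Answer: $i \sqrt{8287} \approx 91.033 i$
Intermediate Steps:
$p{\left(g \right)} = 0$
$D{\left(V,d \right)} = 0$
$O{\left(I,y \right)} = - \frac{I}{9}$ ($O{\left(I,y \right)} = \frac{0 - I}{9} = \frac{\left(-1\right) I}{9} = - \frac{I}{9}$)
$\sqrt{S + O{\left(\left(-1\right) \left(-99\right),76 \right)}} = \sqrt{-8276 - \frac{\left(-1\right) \left(-99\right)}{9}} = \sqrt{-8276 - 11} = \sqrt{-8287} = i \sqrt{8287}$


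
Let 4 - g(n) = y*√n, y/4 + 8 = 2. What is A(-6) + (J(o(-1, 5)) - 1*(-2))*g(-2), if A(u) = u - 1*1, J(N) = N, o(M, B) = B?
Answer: 21 + 168*I*√2 ≈ 21.0 + 237.59*I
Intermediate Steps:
y = -24 (y = -32 + 4*2 = -32 + 8 = -24)
g(n) = 4 + 24*√n (g(n) = 4 - (-24)*√n = 4 + 24*√n)
A(u) = -1 + u (A(u) = u - 1 = -1 + u)
A(-6) + (J(o(-1, 5)) - 1*(-2))*g(-2) = (-1 - 6) + (5 - 1*(-2))*(4 + 24*√(-2)) = -7 + (5 + 2)*(4 + 24*(I*√2)) = -7 + 7*(4 + 24*I*√2) = -7 + (28 + 168*I*√2) = 21 + 168*I*√2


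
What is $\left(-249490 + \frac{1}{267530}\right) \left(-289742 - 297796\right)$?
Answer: $\frac{19607923211715531}{133765} \approx 1.4658 \cdot 10^{11}$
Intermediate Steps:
$\left(-249490 + \frac{1}{267530}\right) \left(-289742 - 297796\right) = \left(-249490 + \frac{1}{267530}\right) \left(-587538\right) = \left(- \frac{66746059699}{267530}\right) \left(-587538\right) = \frac{19607923211715531}{133765}$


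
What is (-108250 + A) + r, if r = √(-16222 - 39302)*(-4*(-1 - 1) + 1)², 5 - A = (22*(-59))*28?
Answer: -71901 + 162*I*√13881 ≈ -71901.0 + 19086.0*I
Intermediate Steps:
A = 36349 (A = 5 - 22*(-59)*28 = 5 - (-1298)*28 = 5 - 1*(-36344) = 5 + 36344 = 36349)
r = 162*I*√13881 (r = √(-55524)*(-4*(-2) + 1)² = (2*I*√13881)*(8 + 1)² = (2*I*√13881)*9² = (2*I*√13881)*81 = 162*I*√13881 ≈ 19086.0*I)
(-108250 + A) + r = (-108250 + 36349) + 162*I*√13881 = -71901 + 162*I*√13881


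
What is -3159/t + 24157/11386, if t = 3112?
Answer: 19604105/17716616 ≈ 1.1065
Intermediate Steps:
-3159/t + 24157/11386 = -3159/3112 + 24157/11386 = 19604105/17716616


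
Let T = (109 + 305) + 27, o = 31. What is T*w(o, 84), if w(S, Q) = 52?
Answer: 22932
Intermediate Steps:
T = 441 (T = 414 + 27 = 441)
T*w(o, 84) = 441*52 = 22932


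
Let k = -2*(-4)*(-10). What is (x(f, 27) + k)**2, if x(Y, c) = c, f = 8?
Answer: 2809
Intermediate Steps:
k = -80 (k = 8*(-10) = -80)
(x(f, 27) + k)**2 = (27 - 80)**2 = (-53)**2 = 2809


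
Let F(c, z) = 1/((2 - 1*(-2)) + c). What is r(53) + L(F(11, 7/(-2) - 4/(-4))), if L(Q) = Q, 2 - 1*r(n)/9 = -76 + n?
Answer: 3376/15 ≈ 225.07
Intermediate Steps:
r(n) = 702 - 9*n (r(n) = 18 - 9*(-76 + n) = 18 + (684 - 9*n) = 702 - 9*n)
F(c, z) = 1/(4 + c) (F(c, z) = 1/((2 + 2) + c) = 1/(4 + c))
r(53) + L(F(11, 7/(-2) - 4/(-4))) = (702 - 9*53) + 1/(4 + 11) = (702 - 477) + 1/15 = 225 + 1/15 = 3376/15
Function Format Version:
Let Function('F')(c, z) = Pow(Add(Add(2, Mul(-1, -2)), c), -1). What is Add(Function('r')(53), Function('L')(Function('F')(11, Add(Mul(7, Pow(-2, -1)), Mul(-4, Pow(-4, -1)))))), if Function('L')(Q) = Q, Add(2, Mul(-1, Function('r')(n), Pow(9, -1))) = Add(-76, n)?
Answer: Rational(3376, 15) ≈ 225.07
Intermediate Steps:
Function('r')(n) = Add(702, Mul(-9, n)) (Function('r')(n) = Add(18, Mul(-9, Add(-76, n))) = Add(18, Add(684, Mul(-9, n))) = Add(702, Mul(-9, n)))
Function('F')(c, z) = Pow(Add(4, c), -1) (Function('F')(c, z) = Pow(Add(Add(2, 2), c), -1) = Pow(Add(4, c), -1))
Add(Function('r')(53), Function('L')(Function('F')(11, Add(Mul(7, Pow(-2, -1)), Mul(-4, Pow(-4, -1)))))) = Add(Add(702, Mul(-9, 53)), Pow(Add(4, 11), -1)) = Add(Add(702, -477), Pow(15, -1)) = Add(225, Rational(1, 15)) = Rational(3376, 15)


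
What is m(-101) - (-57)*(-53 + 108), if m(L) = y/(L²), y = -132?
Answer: 31980003/10201 ≈ 3135.0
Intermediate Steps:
m(L) = -132/L²
m(-101) - (-57)*(-53 + 108) = -132/(-101)² - (-57)*(-53 + 108) = -132*1/10201 - (-57)*55 = -132/10201 - 1*(-3135) = -132/10201 + 3135 = 31980003/10201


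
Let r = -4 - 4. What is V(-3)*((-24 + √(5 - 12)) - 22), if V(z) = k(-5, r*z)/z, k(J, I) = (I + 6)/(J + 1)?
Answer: -115 + 5*I*√7/2 ≈ -115.0 + 6.6144*I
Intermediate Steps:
r = -8
k(J, I) = (6 + I)/(1 + J)
V(z) = (-3/2 + 2*z)/z (V(z) = ((6 - 8*z)/(1 - 5))/z = ((6 - 8*z)/(-4))/z = (-(6 - 8*z)/4)/z = (-3/2 + 2*z)/z)
V(-3)*((-24 + √(5 - 12)) - 22) = (2 - 3/2/(-3))*((-24 + √(5 - 12)) - 22) = (2 - 3/2*(-⅓))*((-24 + √(-7)) - 22) = (2 + ½)*((-24 + I*√7) - 22) = 5*(-46 + I*√7)/2 = -115 + 5*I*√7/2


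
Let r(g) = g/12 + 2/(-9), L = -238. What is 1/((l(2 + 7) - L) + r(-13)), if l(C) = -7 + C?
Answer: 36/8593 ≈ 0.0041895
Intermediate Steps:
r(g) = -2/9 + g/12 (r(g) = g*(1/12) + 2*(-1/9) = g/12 - 2/9 = -2/9 + g/12)
1/((l(2 + 7) - L) + r(-13)) = 1/(((-7 + (2 + 7)) - 1*(-238)) + (-2/9 + (1/12)*(-13))) = 1/(((-7 + 9) + 238) + (-2/9 - 13/12)) = 1/((2 + 238) - 47/36) = 1/(240 - 47/36) = 1/(8593/36) = 36/8593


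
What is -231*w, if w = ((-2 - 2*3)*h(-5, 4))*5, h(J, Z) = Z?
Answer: 36960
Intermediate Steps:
w = -160 (w = ((-2 - 2*3)*4)*5 = ((-2 - 6)*4)*5 = -8*4*5 = -32*5 = -160)
-231*w = -231*(-160) = 36960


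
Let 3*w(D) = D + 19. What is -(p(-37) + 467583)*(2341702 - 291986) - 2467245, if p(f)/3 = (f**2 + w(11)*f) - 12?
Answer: -964484032749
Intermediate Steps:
w(D) = 19/3 + D/3 (w(D) = (D + 19)/3 = (19 + D)/3 = 19/3 + D/3)
p(f) = -36 + 3*f**2 + 30*f (p(f) = 3*((f**2 + (19/3 + (1/3)*11)*f) - 12) = 3*((f**2 + (19/3 + 11/3)*f) - 12) = 3*((f**2 + 10*f) - 12) = 3*(-12 + f**2 + 10*f) = -36 + 3*f**2 + 30*f)
-(p(-37) + 467583)*(2341702 - 291986) - 2467245 = -((-36 + 3*(-37)**2 + 30*(-37)) + 467583)*(2341702 - 291986) - 2467245 = -((-36 + 3*1369 - 1110) + 467583)*2049716 - 2467245 = -((-36 + 4107 - 1110) + 467583)*2049716 - 2467245 = -(2961 + 467583)*2049716 - 2467245 = -470544*2049716 - 2467245 = -1*964481565504 - 2467245 = -964481565504 - 2467245 = -964484032749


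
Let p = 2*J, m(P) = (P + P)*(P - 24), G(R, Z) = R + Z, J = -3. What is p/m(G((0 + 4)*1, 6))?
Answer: 3/140 ≈ 0.021429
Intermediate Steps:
m(P) = 2*P*(-24 + P) (m(P) = (2*P)*(-24 + P) = 2*P*(-24 + P))
p = -6 (p = 2*(-3) = -6)
p/m(G((0 + 4)*1, 6)) = -6*1/(2*(-24 + ((0 + 4)*1 + 6))*((0 + 4)*1 + 6)) = -6*1/(2*(-24 + (4*1 + 6))*(4*1 + 6)) = -6*1/(2*(-24 + (4 + 6))*(4 + 6)) = -6*1/(20*(-24 + 10)) = -6/(2*10*(-14)) = -6/(-280) = -6*(-1/280) = 3/140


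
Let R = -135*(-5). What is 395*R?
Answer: 266625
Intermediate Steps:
R = 675
395*R = 395*675 = 266625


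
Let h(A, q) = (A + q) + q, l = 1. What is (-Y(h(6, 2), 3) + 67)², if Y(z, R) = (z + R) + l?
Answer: 2809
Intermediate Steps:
h(A, q) = A + 2*q
Y(z, R) = 1 + R + z (Y(z, R) = (z + R) + 1 = (R + z) + 1 = 1 + R + z)
(-Y(h(6, 2), 3) + 67)² = (-(1 + 3 + (6 + 2*2)) + 67)² = (-(1 + 3 + (6 + 4)) + 67)² = (-(1 + 3 + 10) + 67)² = (-1*14 + 67)² = (-14 + 67)² = 53² = 2809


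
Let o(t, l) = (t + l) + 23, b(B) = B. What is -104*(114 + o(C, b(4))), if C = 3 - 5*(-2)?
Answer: -16016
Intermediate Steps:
C = 13 (C = 3 + 10 = 13)
o(t, l) = 23 + l + t (o(t, l) = (l + t) + 23 = 23 + l + t)
-104*(114 + o(C, b(4))) = -104*(114 + (23 + 4 + 13)) = -104*(114 + 40) = -104*154 = -16016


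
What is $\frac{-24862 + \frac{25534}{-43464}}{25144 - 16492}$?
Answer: $- \frac{540313751}{188025264} \approx -2.8736$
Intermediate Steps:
$\frac{-24862 + \frac{25534}{-43464}}{25144 - 16492} = \frac{-24862 + 25534 \left(- \frac{1}{43464}\right)}{8652} = \left(-24862 - \frac{12767}{21732}\right) \frac{1}{8652} = \left(- \frac{540313751}{21732}\right) \frac{1}{8652} = - \frac{540313751}{188025264}$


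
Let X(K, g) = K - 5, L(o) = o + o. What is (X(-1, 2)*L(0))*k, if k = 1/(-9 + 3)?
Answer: 0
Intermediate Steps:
L(o) = 2*o
k = -1/6 (k = 1/(-6) = -1/6 ≈ -0.16667)
X(K, g) = -5 + K
(X(-1, 2)*L(0))*k = ((-5 - 1)*(2*0))*(-1/6) = -6*0*(-1/6) = 0*(-1/6) = 0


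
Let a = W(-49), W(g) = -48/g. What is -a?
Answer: -48/49 ≈ -0.97959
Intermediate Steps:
a = 48/49 (a = -48/(-49) = -48*(-1/49) = 48/49 ≈ 0.97959)
-a = -1*48/49 = -48/49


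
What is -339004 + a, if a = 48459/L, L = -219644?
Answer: -74460243035/219644 ≈ -3.3900e+5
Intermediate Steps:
a = -48459/219644 (a = 48459/(-219644) = 48459*(-1/219644) = -48459/219644 ≈ -0.22063)
-339004 + a = -339004 - 48459/219644 = -74460243035/219644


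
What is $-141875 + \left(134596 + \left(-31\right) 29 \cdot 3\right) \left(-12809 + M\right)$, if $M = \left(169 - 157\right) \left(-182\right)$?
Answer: $-1977703582$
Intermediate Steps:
$M = -2184$ ($M = 12 \left(-182\right) = -2184$)
$-141875 + \left(134596 + \left(-31\right) 29 \cdot 3\right) \left(-12809 + M\right) = -141875 + \left(134596 + \left(-31\right) 29 \cdot 3\right) \left(-12809 - 2184\right) = -141875 + \left(134596 - 2697\right) \left(-14993\right) = -141875 + 131899 \left(-14993\right) = -141875 - 1977561707 = -1977703582$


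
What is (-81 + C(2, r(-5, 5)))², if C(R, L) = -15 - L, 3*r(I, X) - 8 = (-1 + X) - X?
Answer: 87025/9 ≈ 9669.4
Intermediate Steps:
r(I, X) = 7/3 (r(I, X) = 8/3 + ((-1 + X) - X)/3 = 8/3 + (⅓)*(-1) = 8/3 - ⅓ = 7/3)
(-81 + C(2, r(-5, 5)))² = (-81 + (-15 - 1*7/3))² = (-81 + (-15 - 7/3))² = (-81 - 52/3)² = (-295/3)² = 87025/9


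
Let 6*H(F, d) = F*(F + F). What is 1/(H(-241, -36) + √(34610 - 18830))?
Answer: 174243/3373260541 - 18*√3945/3373260541 ≈ 5.1319e-5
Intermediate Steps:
H(F, d) = F²/3 (H(F, d) = (F*(F + F))/6 = (F*(2*F))/6 = (2*F²)/6 = F²/3)
1/(H(-241, -36) + √(34610 - 18830)) = 1/((⅓)*(-241)² + √(34610 - 18830)) = 1/((⅓)*58081 + √15780) = 1/(58081/3 + 2*√3945)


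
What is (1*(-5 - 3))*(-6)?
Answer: 48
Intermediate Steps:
(1*(-5 - 3))*(-6) = (1*(-8))*(-6) = -8*(-6) = 48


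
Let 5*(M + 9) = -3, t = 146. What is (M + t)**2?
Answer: 465124/25 ≈ 18605.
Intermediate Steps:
M = -48/5 (M = -9 + (1/5)*(-3) = -9 - 3/5 = -48/5 ≈ -9.6000)
(M + t)**2 = (-48/5 + 146)**2 = (682/5)**2 = 465124/25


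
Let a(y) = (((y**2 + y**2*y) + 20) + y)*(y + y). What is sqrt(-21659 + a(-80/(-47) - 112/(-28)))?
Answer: I*sqrt(92131945627)/2209 ≈ 137.41*I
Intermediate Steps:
a(y) = 2*y*(20 + y + y**2 + y**3) (a(y) = (((y**2 + y**3) + 20) + y)*(2*y) = ((20 + y**2 + y**3) + y)*(2*y) = (20 + y + y**2 + y**3)*(2*y) = 2*y*(20 + y + y**2 + y**3))
sqrt(-21659 + a(-80/(-47) - 112/(-28))) = sqrt(-21659 + 2*(-80/(-47) - 112/(-28))*(20 + (-80/(-47) - 112/(-28)) + (-80/(-47) - 112/(-28))**2 + (-80/(-47) - 112/(-28))**3)) = sqrt(-21659 + 2*(-80*(-1/47) - 112*(-1/28))*(20 + (-80*(-1/47) - 112*(-1/28)) + (-80*(-1/47) - 112*(-1/28))**2 + (-80*(-1/47) - 112*(-1/28))**3)) = sqrt(-21659 + 2*(80/47 + 4)*(20 + (80/47 + 4) + (80/47 + 4)**2 + (80/47 + 4)**3)) = sqrt(-21659 + 2*(268/47)*(20 + 268/47 + (268/47)**2 + (268/47)**3)) = sqrt(-21659 + 2*(268/47)*(20 + 268/47 + 71824/2209 + 19248832/103823)) = sqrt(-21659 + 2*(268/47)*(25293032/103823)) = sqrt(-21659 + 13557065152/4879681) = sqrt(-92131945627/4879681) = I*sqrt(92131945627)/2209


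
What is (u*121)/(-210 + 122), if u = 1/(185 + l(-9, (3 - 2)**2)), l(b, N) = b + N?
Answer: -11/1416 ≈ -0.0077684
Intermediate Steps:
l(b, N) = N + b
u = 1/177 (u = 1/(185 + ((3 - 2)**2 - 9)) = 1/(185 + (1**2 - 9)) = 1/(185 + (1 - 9)) = 1/(185 - 8) = 1/177 ≈ 0.0056497)
(u*121)/(-210 + 122) = ((1/177)*121)/(-210 + 122) = (121/177)/(-88) = (121/177)*(-1/88) = -11/1416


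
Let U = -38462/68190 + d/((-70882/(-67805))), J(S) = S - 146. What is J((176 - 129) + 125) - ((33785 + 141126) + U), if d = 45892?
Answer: -37767191380222/172622985 ≈ -2.1878e+5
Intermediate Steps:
J(S) = -146 + S
U = 7578020648497/172622985 (U = -38462/68190 + 45892/((-70882/(-67805))) = -38462*1/68190 + 45892/((-70882*(-1/67805))) = -19231/34095 + 45892/(70882/67805) = -19231/34095 + 45892*(67805/70882) = -19231/34095 + 222264790/5063 = 7578020648497/172622985 ≈ 43899.)
J((176 - 129) + 125) - ((33785 + 141126) + U) = (-146 + ((176 - 129) + 125)) - ((33785 + 141126) + 7578020648497/172622985) = (-146 + (47 + 125)) - (174911 + 7578020648497/172622985) = (-146 + 172) - 1*37771679577832/172622985 = 26 - 37771679577832/172622985 = -37767191380222/172622985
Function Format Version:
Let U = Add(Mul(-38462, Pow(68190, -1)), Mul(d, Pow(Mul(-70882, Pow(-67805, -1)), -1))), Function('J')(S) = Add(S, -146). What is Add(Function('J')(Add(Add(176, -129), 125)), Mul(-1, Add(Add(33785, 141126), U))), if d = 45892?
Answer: Rational(-37767191380222, 172622985) ≈ -2.1878e+5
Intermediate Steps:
Function('J')(S) = Add(-146, S)
U = Rational(7578020648497, 172622985) (U = Add(Mul(-38462, Pow(68190, -1)), Mul(45892, Pow(Mul(-70882, Pow(-67805, -1)), -1))) = Add(Mul(-38462, Rational(1, 68190)), Mul(45892, Pow(Mul(-70882, Rational(-1, 67805)), -1))) = Add(Rational(-19231, 34095), Mul(45892, Pow(Rational(70882, 67805), -1))) = Add(Rational(-19231, 34095), Mul(45892, Rational(67805, 70882))) = Add(Rational(-19231, 34095), Rational(222264790, 5063)) = Rational(7578020648497, 172622985) ≈ 43899.)
Add(Function('J')(Add(Add(176, -129), 125)), Mul(-1, Add(Add(33785, 141126), U))) = Add(Add(-146, Add(Add(176, -129), 125)), Mul(-1, Add(Add(33785, 141126), Rational(7578020648497, 172622985)))) = Add(Add(-146, Add(47, 125)), Mul(-1, Add(174911, Rational(7578020648497, 172622985)))) = Add(Add(-146, 172), Mul(-1, Rational(37771679577832, 172622985))) = Add(26, Rational(-37771679577832, 172622985)) = Rational(-37767191380222, 172622985)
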